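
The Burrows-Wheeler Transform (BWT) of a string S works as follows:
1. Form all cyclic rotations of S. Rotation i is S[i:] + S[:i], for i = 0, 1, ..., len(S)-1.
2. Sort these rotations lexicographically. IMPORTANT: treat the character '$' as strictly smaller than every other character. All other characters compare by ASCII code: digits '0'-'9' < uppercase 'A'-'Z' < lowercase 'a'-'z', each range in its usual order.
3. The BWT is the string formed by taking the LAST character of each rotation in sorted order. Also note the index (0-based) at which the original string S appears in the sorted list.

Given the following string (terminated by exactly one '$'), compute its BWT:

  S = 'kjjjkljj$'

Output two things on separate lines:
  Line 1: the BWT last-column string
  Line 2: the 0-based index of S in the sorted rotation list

Answer: jjlkjj$jk
6

Derivation:
All 9 rotations (rotation i = S[i:]+S[:i]):
  rot[0] = kjjjkljj$
  rot[1] = jjjkljj$k
  rot[2] = jjkljj$kj
  rot[3] = jkljj$kjj
  rot[4] = kljj$kjjj
  rot[5] = ljj$kjjjk
  rot[6] = jj$kjjjkl
  rot[7] = j$kjjjklj
  rot[8] = $kjjjkljj
Sorted (with $ < everything):
  sorted[0] = $kjjjkljj  (last char: 'j')
  sorted[1] = j$kjjjklj  (last char: 'j')
  sorted[2] = jj$kjjjkl  (last char: 'l')
  sorted[3] = jjjkljj$k  (last char: 'k')
  sorted[4] = jjkljj$kj  (last char: 'j')
  sorted[5] = jkljj$kjj  (last char: 'j')
  sorted[6] = kjjjkljj$  (last char: '$')
  sorted[7] = kljj$kjjj  (last char: 'j')
  sorted[8] = ljj$kjjjk  (last char: 'k')
Last column: jjlkjj$jk
Original string S is at sorted index 6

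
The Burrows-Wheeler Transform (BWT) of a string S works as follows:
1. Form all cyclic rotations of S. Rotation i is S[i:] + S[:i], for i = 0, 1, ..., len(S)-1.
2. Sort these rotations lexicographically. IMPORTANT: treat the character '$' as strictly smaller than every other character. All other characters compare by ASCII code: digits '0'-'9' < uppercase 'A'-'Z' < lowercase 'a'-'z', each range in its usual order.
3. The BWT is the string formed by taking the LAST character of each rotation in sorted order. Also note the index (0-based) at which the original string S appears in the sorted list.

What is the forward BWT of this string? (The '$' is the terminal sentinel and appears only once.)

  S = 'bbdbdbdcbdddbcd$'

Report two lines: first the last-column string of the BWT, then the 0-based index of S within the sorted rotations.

Answer: d$dbddcdbcdbbbdb
1

Derivation:
All 16 rotations (rotation i = S[i:]+S[:i]):
  rot[0] = bbdbdbdcbdddbcd$
  rot[1] = bdbdbdcbdddbcd$b
  rot[2] = dbdbdcbdddbcd$bb
  rot[3] = bdbdcbdddbcd$bbd
  rot[4] = dbdcbdddbcd$bbdb
  rot[5] = bdcbdddbcd$bbdbd
  rot[6] = dcbdddbcd$bbdbdb
  rot[7] = cbdddbcd$bbdbdbd
  rot[8] = bdddbcd$bbdbdbdc
  rot[9] = dddbcd$bbdbdbdcb
  rot[10] = ddbcd$bbdbdbdcbd
  rot[11] = dbcd$bbdbdbdcbdd
  rot[12] = bcd$bbdbdbdcbddd
  rot[13] = cd$bbdbdbdcbdddb
  rot[14] = d$bbdbdbdcbdddbc
  rot[15] = $bbdbdbdcbdddbcd
Sorted (with $ < everything):
  sorted[0] = $bbdbdbdcbdddbcd  (last char: 'd')
  sorted[1] = bbdbdbdcbdddbcd$  (last char: '$')
  sorted[2] = bcd$bbdbdbdcbddd  (last char: 'd')
  sorted[3] = bdbdbdcbdddbcd$b  (last char: 'b')
  sorted[4] = bdbdcbdddbcd$bbd  (last char: 'd')
  sorted[5] = bdcbdddbcd$bbdbd  (last char: 'd')
  sorted[6] = bdddbcd$bbdbdbdc  (last char: 'c')
  sorted[7] = cbdddbcd$bbdbdbd  (last char: 'd')
  sorted[8] = cd$bbdbdbdcbdddb  (last char: 'b')
  sorted[9] = d$bbdbdbdcbdddbc  (last char: 'c')
  sorted[10] = dbcd$bbdbdbdcbdd  (last char: 'd')
  sorted[11] = dbdbdcbdddbcd$bb  (last char: 'b')
  sorted[12] = dbdcbdddbcd$bbdb  (last char: 'b')
  sorted[13] = dcbdddbcd$bbdbdb  (last char: 'b')
  sorted[14] = ddbcd$bbdbdbdcbd  (last char: 'd')
  sorted[15] = dddbcd$bbdbdbdcb  (last char: 'b')
Last column: d$dbddcdbcdbbbdb
Original string S is at sorted index 1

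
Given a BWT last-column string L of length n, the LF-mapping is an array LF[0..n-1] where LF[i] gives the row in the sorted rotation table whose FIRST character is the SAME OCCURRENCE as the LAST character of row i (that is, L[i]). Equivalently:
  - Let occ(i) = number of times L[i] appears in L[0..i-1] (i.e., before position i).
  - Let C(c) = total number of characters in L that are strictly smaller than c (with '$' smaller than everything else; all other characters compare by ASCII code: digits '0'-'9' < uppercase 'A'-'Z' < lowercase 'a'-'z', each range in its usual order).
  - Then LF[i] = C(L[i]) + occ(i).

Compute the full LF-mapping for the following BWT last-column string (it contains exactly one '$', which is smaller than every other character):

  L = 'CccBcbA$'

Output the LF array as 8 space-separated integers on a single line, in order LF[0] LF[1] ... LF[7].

Char counts: '$':1, 'A':1, 'B':1, 'C':1, 'b':1, 'c':3
C (first-col start): C('$')=0, C('A')=1, C('B')=2, C('C')=3, C('b')=4, C('c')=5
L[0]='C': occ=0, LF[0]=C('C')+0=3+0=3
L[1]='c': occ=0, LF[1]=C('c')+0=5+0=5
L[2]='c': occ=1, LF[2]=C('c')+1=5+1=6
L[3]='B': occ=0, LF[3]=C('B')+0=2+0=2
L[4]='c': occ=2, LF[4]=C('c')+2=5+2=7
L[5]='b': occ=0, LF[5]=C('b')+0=4+0=4
L[6]='A': occ=0, LF[6]=C('A')+0=1+0=1
L[7]='$': occ=0, LF[7]=C('$')+0=0+0=0

Answer: 3 5 6 2 7 4 1 0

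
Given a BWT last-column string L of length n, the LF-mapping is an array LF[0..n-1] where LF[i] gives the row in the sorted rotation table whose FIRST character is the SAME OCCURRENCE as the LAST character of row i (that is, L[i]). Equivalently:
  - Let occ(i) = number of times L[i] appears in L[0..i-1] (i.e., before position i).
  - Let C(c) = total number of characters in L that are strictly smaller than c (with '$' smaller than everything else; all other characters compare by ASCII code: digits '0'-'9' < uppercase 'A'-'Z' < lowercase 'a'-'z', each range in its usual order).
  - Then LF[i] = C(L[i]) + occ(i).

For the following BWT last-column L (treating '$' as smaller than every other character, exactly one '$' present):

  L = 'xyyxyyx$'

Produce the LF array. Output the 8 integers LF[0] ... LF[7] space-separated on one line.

Answer: 1 4 5 2 6 7 3 0

Derivation:
Char counts: '$':1, 'x':3, 'y':4
C (first-col start): C('$')=0, C('x')=1, C('y')=4
L[0]='x': occ=0, LF[0]=C('x')+0=1+0=1
L[1]='y': occ=0, LF[1]=C('y')+0=4+0=4
L[2]='y': occ=1, LF[2]=C('y')+1=4+1=5
L[3]='x': occ=1, LF[3]=C('x')+1=1+1=2
L[4]='y': occ=2, LF[4]=C('y')+2=4+2=6
L[5]='y': occ=3, LF[5]=C('y')+3=4+3=7
L[6]='x': occ=2, LF[6]=C('x')+2=1+2=3
L[7]='$': occ=0, LF[7]=C('$')+0=0+0=0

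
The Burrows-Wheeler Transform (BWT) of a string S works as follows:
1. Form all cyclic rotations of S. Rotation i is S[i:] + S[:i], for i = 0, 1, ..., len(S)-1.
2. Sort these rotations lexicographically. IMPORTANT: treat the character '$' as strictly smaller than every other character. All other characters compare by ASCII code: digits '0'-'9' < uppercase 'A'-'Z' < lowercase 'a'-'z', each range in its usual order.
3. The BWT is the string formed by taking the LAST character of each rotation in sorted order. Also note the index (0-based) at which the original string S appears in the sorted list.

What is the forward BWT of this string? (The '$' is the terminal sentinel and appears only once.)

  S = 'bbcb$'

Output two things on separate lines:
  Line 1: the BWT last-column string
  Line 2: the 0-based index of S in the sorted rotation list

Answer: bc$bb
2

Derivation:
All 5 rotations (rotation i = S[i:]+S[:i]):
  rot[0] = bbcb$
  rot[1] = bcb$b
  rot[2] = cb$bb
  rot[3] = b$bbc
  rot[4] = $bbcb
Sorted (with $ < everything):
  sorted[0] = $bbcb  (last char: 'b')
  sorted[1] = b$bbc  (last char: 'c')
  sorted[2] = bbcb$  (last char: '$')
  sorted[3] = bcb$b  (last char: 'b')
  sorted[4] = cb$bb  (last char: 'b')
Last column: bc$bb
Original string S is at sorted index 2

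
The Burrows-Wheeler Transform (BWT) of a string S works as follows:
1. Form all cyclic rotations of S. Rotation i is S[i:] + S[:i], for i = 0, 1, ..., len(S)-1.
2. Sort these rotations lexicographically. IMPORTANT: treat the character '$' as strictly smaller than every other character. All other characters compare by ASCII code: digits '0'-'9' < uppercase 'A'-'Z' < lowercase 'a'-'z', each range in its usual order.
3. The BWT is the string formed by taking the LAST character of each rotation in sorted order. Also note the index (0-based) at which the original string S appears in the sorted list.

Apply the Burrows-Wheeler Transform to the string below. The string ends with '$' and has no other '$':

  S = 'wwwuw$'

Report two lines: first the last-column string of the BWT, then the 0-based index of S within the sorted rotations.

Answer: wwuww$
5

Derivation:
All 6 rotations (rotation i = S[i:]+S[:i]):
  rot[0] = wwwuw$
  rot[1] = wwuw$w
  rot[2] = wuw$ww
  rot[3] = uw$www
  rot[4] = w$wwwu
  rot[5] = $wwwuw
Sorted (with $ < everything):
  sorted[0] = $wwwuw  (last char: 'w')
  sorted[1] = uw$www  (last char: 'w')
  sorted[2] = w$wwwu  (last char: 'u')
  sorted[3] = wuw$ww  (last char: 'w')
  sorted[4] = wwuw$w  (last char: 'w')
  sorted[5] = wwwuw$  (last char: '$')
Last column: wwuww$
Original string S is at sorted index 5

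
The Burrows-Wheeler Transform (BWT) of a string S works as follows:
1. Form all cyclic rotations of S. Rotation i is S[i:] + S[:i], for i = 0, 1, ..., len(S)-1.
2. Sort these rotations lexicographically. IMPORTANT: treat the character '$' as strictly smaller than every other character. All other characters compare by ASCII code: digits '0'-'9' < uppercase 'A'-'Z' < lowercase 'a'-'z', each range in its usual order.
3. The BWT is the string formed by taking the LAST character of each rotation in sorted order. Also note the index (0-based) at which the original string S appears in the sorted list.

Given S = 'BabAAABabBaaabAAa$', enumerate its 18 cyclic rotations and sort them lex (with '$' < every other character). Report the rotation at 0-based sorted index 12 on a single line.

All 18 rotations (rotation i = S[i:]+S[:i]):
  rot[0] = BabAAABabBaaabAAa$
  rot[1] = abAAABabBaaabAAa$B
  rot[2] = bAAABabBaaabAAa$Ba
  rot[3] = AAABabBaaabAAa$Bab
  rot[4] = AABabBaaabAAa$BabA
  rot[5] = ABabBaaabAAa$BabAA
  rot[6] = BabBaaabAAa$BabAAA
  rot[7] = abBaaabAAa$BabAAAB
  rot[8] = bBaaabAAa$BabAAABa
  rot[9] = BaaabAAa$BabAAABab
  rot[10] = aaabAAa$BabAAABabB
  rot[11] = aabAAa$BabAAABabBa
  rot[12] = abAAa$BabAAABabBaa
  rot[13] = bAAa$BabAAABabBaaa
  rot[14] = AAa$BabAAABabBaaab
  rot[15] = Aa$BabAAABabBaaabA
  rot[16] = a$BabAAABabBaaabAA
  rot[17] = $BabAAABabBaaabAAa
Sorted (with $ < everything):
  sorted[0] = $BabAAABabBaaabAAa
  sorted[1] = AAABabBaaabAAa$Bab
  sorted[2] = AABabBaaabAAa$BabA
  sorted[3] = AAa$BabAAABabBaaab
  sorted[4] = ABabBaaabAAa$BabAA
  sorted[5] = Aa$BabAAABabBaaabA
  sorted[6] = BaaabAAa$BabAAABab
  sorted[7] = BabAAABabBaaabAAa$
  sorted[8] = BabBaaabAAa$BabAAA
  sorted[9] = a$BabAAABabBaaabAA
  sorted[10] = aaabAAa$BabAAABabB
  sorted[11] = aabAAa$BabAAABabBa
  sorted[12] = abAAABabBaaabAAa$B
  sorted[13] = abAAa$BabAAABabBaa
  sorted[14] = abBaaabAAa$BabAAAB
  sorted[15] = bAAABabBaaabAAa$Ba
  sorted[16] = bAAa$BabAAABabBaaa
  sorted[17] = bBaaabAAa$BabAAABa
sorted[12] = abAAABabBaaabAAa$B

Answer: abAAABabBaaabAAa$B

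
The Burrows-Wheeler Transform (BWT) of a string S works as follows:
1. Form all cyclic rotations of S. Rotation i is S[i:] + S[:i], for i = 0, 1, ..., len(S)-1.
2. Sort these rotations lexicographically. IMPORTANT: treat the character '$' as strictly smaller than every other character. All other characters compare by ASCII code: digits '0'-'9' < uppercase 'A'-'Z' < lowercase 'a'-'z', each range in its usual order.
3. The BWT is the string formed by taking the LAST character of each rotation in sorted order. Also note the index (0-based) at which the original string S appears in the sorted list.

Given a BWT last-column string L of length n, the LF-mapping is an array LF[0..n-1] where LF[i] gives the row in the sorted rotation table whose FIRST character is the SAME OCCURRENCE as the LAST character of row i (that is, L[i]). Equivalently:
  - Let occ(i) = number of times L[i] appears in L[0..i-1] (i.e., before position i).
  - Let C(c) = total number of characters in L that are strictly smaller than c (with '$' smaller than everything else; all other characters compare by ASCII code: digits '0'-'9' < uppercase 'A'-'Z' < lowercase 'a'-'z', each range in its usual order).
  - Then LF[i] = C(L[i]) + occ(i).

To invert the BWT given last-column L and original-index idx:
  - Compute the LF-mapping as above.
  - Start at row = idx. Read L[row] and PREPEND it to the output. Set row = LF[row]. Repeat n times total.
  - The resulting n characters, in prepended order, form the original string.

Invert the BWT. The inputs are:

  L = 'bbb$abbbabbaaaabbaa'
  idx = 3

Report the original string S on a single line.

LF mapping: 9 10 11 0 1 12 13 14 2 15 16 3 4 5 6 17 18 7 8
Walk LF starting at row 3, prepending L[row]:
  step 1: row=3, L[3]='$', prepend. Next row=LF[3]=0
  step 2: row=0, L[0]='b', prepend. Next row=LF[0]=9
  step 3: row=9, L[9]='b', prepend. Next row=LF[9]=15
  step 4: row=15, L[15]='b', prepend. Next row=LF[15]=17
  step 5: row=17, L[17]='a', prepend. Next row=LF[17]=7
  step 6: row=7, L[7]='b', prepend. Next row=LF[7]=14
  step 7: row=14, L[14]='a', prepend. Next row=LF[14]=6
  step 8: row=6, L[6]='b', prepend. Next row=LF[6]=13
  step 9: row=13, L[13]='a', prepend. Next row=LF[13]=5
  step 10: row=5, L[5]='b', prepend. Next row=LF[5]=12
  step 11: row=12, L[12]='a', prepend. Next row=LF[12]=4
  step 12: row=4, L[4]='a', prepend. Next row=LF[4]=1
  step 13: row=1, L[1]='b', prepend. Next row=LF[1]=10
  step 14: row=10, L[10]='b', prepend. Next row=LF[10]=16
  step 15: row=16, L[16]='b', prepend. Next row=LF[16]=18
  step 16: row=18, L[18]='a', prepend. Next row=LF[18]=8
  step 17: row=8, L[8]='a', prepend. Next row=LF[8]=2
  step 18: row=2, L[2]='b', prepend. Next row=LF[2]=11
  step 19: row=11, L[11]='a', prepend. Next row=LF[11]=3
Reversed output: abaabbbaababababbb$

Answer: abaabbbaababababbb$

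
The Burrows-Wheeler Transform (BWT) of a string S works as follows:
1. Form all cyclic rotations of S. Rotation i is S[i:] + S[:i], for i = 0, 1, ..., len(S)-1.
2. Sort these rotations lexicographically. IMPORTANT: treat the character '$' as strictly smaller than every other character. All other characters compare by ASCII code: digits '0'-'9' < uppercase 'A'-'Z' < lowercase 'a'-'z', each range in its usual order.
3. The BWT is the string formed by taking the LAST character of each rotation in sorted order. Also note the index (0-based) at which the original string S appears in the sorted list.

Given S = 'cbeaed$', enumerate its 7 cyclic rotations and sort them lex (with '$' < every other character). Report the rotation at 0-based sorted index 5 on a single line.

Answer: eaed$cb

Derivation:
All 7 rotations (rotation i = S[i:]+S[:i]):
  rot[0] = cbeaed$
  rot[1] = beaed$c
  rot[2] = eaed$cb
  rot[3] = aed$cbe
  rot[4] = ed$cbea
  rot[5] = d$cbeae
  rot[6] = $cbeaed
Sorted (with $ < everything):
  sorted[0] = $cbeaed
  sorted[1] = aed$cbe
  sorted[2] = beaed$c
  sorted[3] = cbeaed$
  sorted[4] = d$cbeae
  sorted[5] = eaed$cb
  sorted[6] = ed$cbea
sorted[5] = eaed$cb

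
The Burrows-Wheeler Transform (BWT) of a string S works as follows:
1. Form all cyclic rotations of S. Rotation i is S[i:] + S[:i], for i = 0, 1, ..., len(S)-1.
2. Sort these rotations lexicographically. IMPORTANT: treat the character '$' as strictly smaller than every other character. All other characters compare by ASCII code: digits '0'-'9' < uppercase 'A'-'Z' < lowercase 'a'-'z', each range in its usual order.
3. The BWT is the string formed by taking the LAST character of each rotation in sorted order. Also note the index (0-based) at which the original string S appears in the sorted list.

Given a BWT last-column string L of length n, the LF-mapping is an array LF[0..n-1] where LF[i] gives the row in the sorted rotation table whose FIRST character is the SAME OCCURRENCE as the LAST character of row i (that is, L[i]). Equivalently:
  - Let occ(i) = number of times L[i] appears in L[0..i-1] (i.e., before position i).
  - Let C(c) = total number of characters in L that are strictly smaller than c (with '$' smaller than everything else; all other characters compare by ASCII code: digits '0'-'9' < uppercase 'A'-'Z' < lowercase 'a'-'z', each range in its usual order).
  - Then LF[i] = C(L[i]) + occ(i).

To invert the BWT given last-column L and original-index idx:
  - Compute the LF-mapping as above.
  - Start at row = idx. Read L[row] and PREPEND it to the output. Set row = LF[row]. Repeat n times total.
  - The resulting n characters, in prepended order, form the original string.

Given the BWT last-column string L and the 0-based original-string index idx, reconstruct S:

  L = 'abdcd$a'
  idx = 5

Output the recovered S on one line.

LF mapping: 1 3 5 4 6 0 2
Walk LF starting at row 5, prepending L[row]:
  step 1: row=5, L[5]='$', prepend. Next row=LF[5]=0
  step 2: row=0, L[0]='a', prepend. Next row=LF[0]=1
  step 3: row=1, L[1]='b', prepend. Next row=LF[1]=3
  step 4: row=3, L[3]='c', prepend. Next row=LF[3]=4
  step 5: row=4, L[4]='d', prepend. Next row=LF[4]=6
  step 6: row=6, L[6]='a', prepend. Next row=LF[6]=2
  step 7: row=2, L[2]='d', prepend. Next row=LF[2]=5
Reversed output: dadcba$

Answer: dadcba$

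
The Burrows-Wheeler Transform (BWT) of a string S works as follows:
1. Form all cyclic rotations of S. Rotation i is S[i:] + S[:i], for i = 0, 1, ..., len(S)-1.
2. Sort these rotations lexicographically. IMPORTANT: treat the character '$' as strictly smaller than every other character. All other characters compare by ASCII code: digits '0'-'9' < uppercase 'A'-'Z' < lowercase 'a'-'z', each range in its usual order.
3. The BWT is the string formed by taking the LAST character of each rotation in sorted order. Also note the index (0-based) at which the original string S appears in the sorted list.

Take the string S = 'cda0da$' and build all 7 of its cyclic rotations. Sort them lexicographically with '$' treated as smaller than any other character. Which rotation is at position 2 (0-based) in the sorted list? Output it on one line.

All 7 rotations (rotation i = S[i:]+S[:i]):
  rot[0] = cda0da$
  rot[1] = da0da$c
  rot[2] = a0da$cd
  rot[3] = 0da$cda
  rot[4] = da$cda0
  rot[5] = a$cda0d
  rot[6] = $cda0da
Sorted (with $ < everything):
  sorted[0] = $cda0da
  sorted[1] = 0da$cda
  sorted[2] = a$cda0d
  sorted[3] = a0da$cd
  sorted[4] = cda0da$
  sorted[5] = da$cda0
  sorted[6] = da0da$c
sorted[2] = a$cda0d

Answer: a$cda0d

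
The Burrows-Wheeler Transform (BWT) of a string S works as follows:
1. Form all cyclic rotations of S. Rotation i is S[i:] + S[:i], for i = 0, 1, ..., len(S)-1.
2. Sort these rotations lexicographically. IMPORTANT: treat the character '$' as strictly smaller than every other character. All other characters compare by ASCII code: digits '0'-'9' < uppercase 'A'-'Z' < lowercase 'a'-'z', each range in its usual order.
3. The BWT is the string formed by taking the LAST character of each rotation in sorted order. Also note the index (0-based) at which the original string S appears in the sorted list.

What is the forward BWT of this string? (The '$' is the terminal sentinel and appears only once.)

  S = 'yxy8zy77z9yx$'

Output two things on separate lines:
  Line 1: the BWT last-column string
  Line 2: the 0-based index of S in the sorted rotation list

All 13 rotations (rotation i = S[i:]+S[:i]):
  rot[0] = yxy8zy77z9yx$
  rot[1] = xy8zy77z9yx$y
  rot[2] = y8zy77z9yx$yx
  rot[3] = 8zy77z9yx$yxy
  rot[4] = zy77z9yx$yxy8
  rot[5] = y77z9yx$yxy8z
  rot[6] = 77z9yx$yxy8zy
  rot[7] = 7z9yx$yxy8zy7
  rot[8] = z9yx$yxy8zy77
  rot[9] = 9yx$yxy8zy77z
  rot[10] = yx$yxy8zy77z9
  rot[11] = x$yxy8zy77z9y
  rot[12] = $yxy8zy77z9yx
Sorted (with $ < everything):
  sorted[0] = $yxy8zy77z9yx  (last char: 'x')
  sorted[1] = 77z9yx$yxy8zy  (last char: 'y')
  sorted[2] = 7z9yx$yxy8zy7  (last char: '7')
  sorted[3] = 8zy77z9yx$yxy  (last char: 'y')
  sorted[4] = 9yx$yxy8zy77z  (last char: 'z')
  sorted[5] = x$yxy8zy77z9y  (last char: 'y')
  sorted[6] = xy8zy77z9yx$y  (last char: 'y')
  sorted[7] = y77z9yx$yxy8z  (last char: 'z')
  sorted[8] = y8zy77z9yx$yx  (last char: 'x')
  sorted[9] = yx$yxy8zy77z9  (last char: '9')
  sorted[10] = yxy8zy77z9yx$  (last char: '$')
  sorted[11] = z9yx$yxy8zy77  (last char: '7')
  sorted[12] = zy77z9yx$yxy8  (last char: '8')
Last column: xy7yzyyzx9$78
Original string S is at sorted index 10

Answer: xy7yzyyzx9$78
10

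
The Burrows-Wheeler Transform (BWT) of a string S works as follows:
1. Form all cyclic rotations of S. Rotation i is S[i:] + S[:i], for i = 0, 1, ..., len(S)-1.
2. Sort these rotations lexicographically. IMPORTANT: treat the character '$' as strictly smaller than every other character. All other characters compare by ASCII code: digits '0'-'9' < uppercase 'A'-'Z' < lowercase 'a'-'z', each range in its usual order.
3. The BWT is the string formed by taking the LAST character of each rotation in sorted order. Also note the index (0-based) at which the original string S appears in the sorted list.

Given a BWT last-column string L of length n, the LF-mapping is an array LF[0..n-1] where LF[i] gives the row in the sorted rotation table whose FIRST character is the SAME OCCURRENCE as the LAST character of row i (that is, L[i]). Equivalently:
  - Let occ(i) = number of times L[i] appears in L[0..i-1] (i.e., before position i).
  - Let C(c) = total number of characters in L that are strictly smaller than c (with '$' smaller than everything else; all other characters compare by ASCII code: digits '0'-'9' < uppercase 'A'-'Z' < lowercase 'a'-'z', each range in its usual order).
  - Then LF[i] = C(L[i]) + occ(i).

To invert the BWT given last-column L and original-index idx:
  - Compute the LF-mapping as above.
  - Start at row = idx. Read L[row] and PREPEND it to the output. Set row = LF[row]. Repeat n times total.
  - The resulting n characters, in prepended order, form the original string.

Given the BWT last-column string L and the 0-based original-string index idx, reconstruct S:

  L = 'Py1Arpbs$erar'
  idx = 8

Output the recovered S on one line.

LF mapping: 3 12 1 2 8 7 5 11 0 6 9 4 10
Walk LF starting at row 8, prepending L[row]:
  step 1: row=8, L[8]='$', prepend. Next row=LF[8]=0
  step 2: row=0, L[0]='P', prepend. Next row=LF[0]=3
  step 3: row=3, L[3]='A', prepend. Next row=LF[3]=2
  step 4: row=2, L[2]='1', prepend. Next row=LF[2]=1
  step 5: row=1, L[1]='y', prepend. Next row=LF[1]=12
  step 6: row=12, L[12]='r', prepend. Next row=LF[12]=10
  step 7: row=10, L[10]='r', prepend. Next row=LF[10]=9
  step 8: row=9, L[9]='e', prepend. Next row=LF[9]=6
  step 9: row=6, L[6]='b', prepend. Next row=LF[6]=5
  step 10: row=5, L[5]='p', prepend. Next row=LF[5]=7
  step 11: row=7, L[7]='s', prepend. Next row=LF[7]=11
  step 12: row=11, L[11]='a', prepend. Next row=LF[11]=4
  step 13: row=4, L[4]='r', prepend. Next row=LF[4]=8
Reversed output: raspberry1AP$

Answer: raspberry1AP$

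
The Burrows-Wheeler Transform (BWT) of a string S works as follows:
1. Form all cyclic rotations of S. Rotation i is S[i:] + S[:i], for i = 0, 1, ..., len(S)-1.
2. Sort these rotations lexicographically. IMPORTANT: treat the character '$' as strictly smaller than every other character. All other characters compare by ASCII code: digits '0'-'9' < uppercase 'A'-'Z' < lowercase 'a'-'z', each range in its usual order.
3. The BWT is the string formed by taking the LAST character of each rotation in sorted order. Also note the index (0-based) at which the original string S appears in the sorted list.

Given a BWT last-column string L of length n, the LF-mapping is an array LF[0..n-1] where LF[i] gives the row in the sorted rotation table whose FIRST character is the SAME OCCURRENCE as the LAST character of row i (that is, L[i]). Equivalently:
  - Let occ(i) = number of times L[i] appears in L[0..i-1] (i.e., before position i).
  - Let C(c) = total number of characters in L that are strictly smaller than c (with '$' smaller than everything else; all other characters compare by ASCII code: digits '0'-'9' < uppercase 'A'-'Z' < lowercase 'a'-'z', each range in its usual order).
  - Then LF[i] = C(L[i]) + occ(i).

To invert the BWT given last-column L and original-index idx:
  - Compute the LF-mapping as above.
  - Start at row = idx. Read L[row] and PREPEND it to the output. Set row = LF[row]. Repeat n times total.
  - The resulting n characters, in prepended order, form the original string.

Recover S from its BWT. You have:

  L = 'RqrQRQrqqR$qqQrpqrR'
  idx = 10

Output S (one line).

LF mapping: 4 9 15 1 5 2 16 10 11 6 0 12 13 3 17 8 14 18 7
Walk LF starting at row 10, prepending L[row]:
  step 1: row=10, L[10]='$', prepend. Next row=LF[10]=0
  step 2: row=0, L[0]='R', prepend. Next row=LF[0]=4
  step 3: row=4, L[4]='R', prepend. Next row=LF[4]=5
  step 4: row=5, L[5]='Q', prepend. Next row=LF[5]=2
  step 5: row=2, L[2]='r', prepend. Next row=LF[2]=15
  step 6: row=15, L[15]='p', prepend. Next row=LF[15]=8
  step 7: row=8, L[8]='q', prepend. Next row=LF[8]=11
  step 8: row=11, L[11]='q', prepend. Next row=LF[11]=12
  step 9: row=12, L[12]='q', prepend. Next row=LF[12]=13
  step 10: row=13, L[13]='Q', prepend. Next row=LF[13]=3
  step 11: row=3, L[3]='Q', prepend. Next row=LF[3]=1
  step 12: row=1, L[1]='q', prepend. Next row=LF[1]=9
  step 13: row=9, L[9]='R', prepend. Next row=LF[9]=6
  step 14: row=6, L[6]='r', prepend. Next row=LF[6]=16
  step 15: row=16, L[16]='q', prepend. Next row=LF[16]=14
  step 16: row=14, L[14]='r', prepend. Next row=LF[14]=17
  step 17: row=17, L[17]='r', prepend. Next row=LF[17]=18
  step 18: row=18, L[18]='R', prepend. Next row=LF[18]=7
  step 19: row=7, L[7]='q', prepend. Next row=LF[7]=10
Reversed output: qRrrqrRqQQqqqprQRR$

Answer: qRrrqrRqQQqqqprQRR$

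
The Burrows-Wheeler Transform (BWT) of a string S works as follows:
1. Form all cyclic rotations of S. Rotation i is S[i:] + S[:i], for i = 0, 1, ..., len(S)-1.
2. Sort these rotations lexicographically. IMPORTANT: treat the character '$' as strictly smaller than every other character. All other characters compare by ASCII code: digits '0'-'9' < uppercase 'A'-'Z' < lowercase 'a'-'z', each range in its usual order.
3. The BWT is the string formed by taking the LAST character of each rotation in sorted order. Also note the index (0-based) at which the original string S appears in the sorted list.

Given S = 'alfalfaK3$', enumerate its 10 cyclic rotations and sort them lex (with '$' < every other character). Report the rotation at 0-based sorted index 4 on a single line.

Answer: alfaK3$alf

Derivation:
All 10 rotations (rotation i = S[i:]+S[:i]):
  rot[0] = alfalfaK3$
  rot[1] = lfalfaK3$a
  rot[2] = falfaK3$al
  rot[3] = alfaK3$alf
  rot[4] = lfaK3$alfa
  rot[5] = faK3$alfal
  rot[6] = aK3$alfalf
  rot[7] = K3$alfalfa
  rot[8] = 3$alfalfaK
  rot[9] = $alfalfaK3
Sorted (with $ < everything):
  sorted[0] = $alfalfaK3
  sorted[1] = 3$alfalfaK
  sorted[2] = K3$alfalfa
  sorted[3] = aK3$alfalf
  sorted[4] = alfaK3$alf
  sorted[5] = alfalfaK3$
  sorted[6] = faK3$alfal
  sorted[7] = falfaK3$al
  sorted[8] = lfaK3$alfa
  sorted[9] = lfalfaK3$a
sorted[4] = alfaK3$alf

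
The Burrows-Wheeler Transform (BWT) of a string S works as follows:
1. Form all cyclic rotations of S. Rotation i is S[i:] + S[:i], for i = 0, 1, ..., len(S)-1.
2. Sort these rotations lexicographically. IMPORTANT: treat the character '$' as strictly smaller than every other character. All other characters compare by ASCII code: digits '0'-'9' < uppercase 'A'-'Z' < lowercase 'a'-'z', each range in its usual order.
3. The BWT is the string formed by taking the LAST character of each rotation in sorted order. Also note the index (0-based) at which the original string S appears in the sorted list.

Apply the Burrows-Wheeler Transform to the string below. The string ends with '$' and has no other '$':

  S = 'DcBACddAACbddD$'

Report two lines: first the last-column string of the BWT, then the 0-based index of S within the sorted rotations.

Answer: DdABcAAd$CDddCb
8

Derivation:
All 15 rotations (rotation i = S[i:]+S[:i]):
  rot[0] = DcBACddAACbddD$
  rot[1] = cBACddAACbddD$D
  rot[2] = BACddAACbddD$Dc
  rot[3] = ACddAACbddD$DcB
  rot[4] = CddAACbddD$DcBA
  rot[5] = ddAACbddD$DcBAC
  rot[6] = dAACbddD$DcBACd
  rot[7] = AACbddD$DcBACdd
  rot[8] = ACbddD$DcBACddA
  rot[9] = CbddD$DcBACddAA
  rot[10] = bddD$DcBACddAAC
  rot[11] = ddD$DcBACddAACb
  rot[12] = dD$DcBACddAACbd
  rot[13] = D$DcBACddAACbdd
  rot[14] = $DcBACddAACbddD
Sorted (with $ < everything):
  sorted[0] = $DcBACddAACbddD  (last char: 'D')
  sorted[1] = AACbddD$DcBACdd  (last char: 'd')
  sorted[2] = ACbddD$DcBACddA  (last char: 'A')
  sorted[3] = ACddAACbddD$DcB  (last char: 'B')
  sorted[4] = BACddAACbddD$Dc  (last char: 'c')
  sorted[5] = CbddD$DcBACddAA  (last char: 'A')
  sorted[6] = CddAACbddD$DcBA  (last char: 'A')
  sorted[7] = D$DcBACddAACbdd  (last char: 'd')
  sorted[8] = DcBACddAACbddD$  (last char: '$')
  sorted[9] = bddD$DcBACddAAC  (last char: 'C')
  sorted[10] = cBACddAACbddD$D  (last char: 'D')
  sorted[11] = dAACbddD$DcBACd  (last char: 'd')
  sorted[12] = dD$DcBACddAACbd  (last char: 'd')
  sorted[13] = ddAACbddD$DcBAC  (last char: 'C')
  sorted[14] = ddD$DcBACddAACb  (last char: 'b')
Last column: DdABcAAd$CDddCb
Original string S is at sorted index 8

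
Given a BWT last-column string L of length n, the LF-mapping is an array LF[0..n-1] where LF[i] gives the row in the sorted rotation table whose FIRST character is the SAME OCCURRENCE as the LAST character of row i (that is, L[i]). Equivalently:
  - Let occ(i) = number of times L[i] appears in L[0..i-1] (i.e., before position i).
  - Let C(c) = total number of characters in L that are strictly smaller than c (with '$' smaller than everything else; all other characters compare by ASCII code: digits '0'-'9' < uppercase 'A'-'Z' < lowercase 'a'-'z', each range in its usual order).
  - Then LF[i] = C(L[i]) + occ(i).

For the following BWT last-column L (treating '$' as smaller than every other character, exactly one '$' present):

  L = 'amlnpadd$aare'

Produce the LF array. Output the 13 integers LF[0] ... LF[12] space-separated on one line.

Char counts: '$':1, 'a':4, 'd':2, 'e':1, 'l':1, 'm':1, 'n':1, 'p':1, 'r':1
C (first-col start): C('$')=0, C('a')=1, C('d')=5, C('e')=7, C('l')=8, C('m')=9, C('n')=10, C('p')=11, C('r')=12
L[0]='a': occ=0, LF[0]=C('a')+0=1+0=1
L[1]='m': occ=0, LF[1]=C('m')+0=9+0=9
L[2]='l': occ=0, LF[2]=C('l')+0=8+0=8
L[3]='n': occ=0, LF[3]=C('n')+0=10+0=10
L[4]='p': occ=0, LF[4]=C('p')+0=11+0=11
L[5]='a': occ=1, LF[5]=C('a')+1=1+1=2
L[6]='d': occ=0, LF[6]=C('d')+0=5+0=5
L[7]='d': occ=1, LF[7]=C('d')+1=5+1=6
L[8]='$': occ=0, LF[8]=C('$')+0=0+0=0
L[9]='a': occ=2, LF[9]=C('a')+2=1+2=3
L[10]='a': occ=3, LF[10]=C('a')+3=1+3=4
L[11]='r': occ=0, LF[11]=C('r')+0=12+0=12
L[12]='e': occ=0, LF[12]=C('e')+0=7+0=7

Answer: 1 9 8 10 11 2 5 6 0 3 4 12 7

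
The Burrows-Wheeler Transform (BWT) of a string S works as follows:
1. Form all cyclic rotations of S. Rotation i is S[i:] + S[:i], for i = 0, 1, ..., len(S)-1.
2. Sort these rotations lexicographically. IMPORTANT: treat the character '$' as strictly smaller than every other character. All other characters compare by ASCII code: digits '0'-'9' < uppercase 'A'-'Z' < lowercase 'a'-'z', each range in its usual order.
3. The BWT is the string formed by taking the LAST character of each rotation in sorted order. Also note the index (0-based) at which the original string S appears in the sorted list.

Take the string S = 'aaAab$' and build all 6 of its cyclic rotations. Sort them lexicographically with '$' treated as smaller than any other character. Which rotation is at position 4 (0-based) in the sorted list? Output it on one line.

Answer: ab$aaA

Derivation:
All 6 rotations (rotation i = S[i:]+S[:i]):
  rot[0] = aaAab$
  rot[1] = aAab$a
  rot[2] = Aab$aa
  rot[3] = ab$aaA
  rot[4] = b$aaAa
  rot[5] = $aaAab
Sorted (with $ < everything):
  sorted[0] = $aaAab
  sorted[1] = Aab$aa
  sorted[2] = aAab$a
  sorted[3] = aaAab$
  sorted[4] = ab$aaA
  sorted[5] = b$aaAa
sorted[4] = ab$aaA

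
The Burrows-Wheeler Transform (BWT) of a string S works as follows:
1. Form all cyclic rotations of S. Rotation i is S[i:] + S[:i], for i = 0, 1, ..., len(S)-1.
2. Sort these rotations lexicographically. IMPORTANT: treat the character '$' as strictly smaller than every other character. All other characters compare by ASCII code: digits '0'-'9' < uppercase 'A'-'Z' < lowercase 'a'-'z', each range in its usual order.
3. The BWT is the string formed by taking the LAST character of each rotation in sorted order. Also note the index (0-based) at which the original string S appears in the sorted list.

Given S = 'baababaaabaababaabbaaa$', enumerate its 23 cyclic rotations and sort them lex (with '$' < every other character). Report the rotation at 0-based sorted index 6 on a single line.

Answer: aababaaabaababaabbaaa$b

Derivation:
All 23 rotations (rotation i = S[i:]+S[:i]):
  rot[0] = baababaaabaababaabbaaa$
  rot[1] = aababaaabaababaabbaaa$b
  rot[2] = ababaaabaababaabbaaa$ba
  rot[3] = babaaabaababaabbaaa$baa
  rot[4] = abaaabaababaabbaaa$baab
  rot[5] = baaabaababaabbaaa$baaba
  rot[6] = aaabaababaabbaaa$baabab
  rot[7] = aabaababaabbaaa$baababa
  rot[8] = abaababaabbaaa$baababaa
  rot[9] = baababaabbaaa$baababaaa
  rot[10] = aababaabbaaa$baababaaab
  rot[11] = ababaabbaaa$baababaaaba
  rot[12] = babaabbaaa$baababaaabaa
  rot[13] = abaabbaaa$baababaaabaab
  rot[14] = baabbaaa$baababaaabaaba
  rot[15] = aabbaaa$baababaaabaabab
  rot[16] = abbaaa$baababaaabaababa
  rot[17] = bbaaa$baababaaabaababaa
  rot[18] = baaa$baababaaabaababaab
  rot[19] = aaa$baababaaabaababaabb
  rot[20] = aa$baababaaabaababaabba
  rot[21] = a$baababaaabaababaabbaa
  rot[22] = $baababaaabaababaabbaaa
Sorted (with $ < everything):
  sorted[0] = $baababaaabaababaabbaaa
  sorted[1] = a$baababaaabaababaabbaa
  sorted[2] = aa$baababaaabaababaabba
  sorted[3] = aaa$baababaaabaababaabb
  sorted[4] = aaabaababaabbaaa$baabab
  sorted[5] = aabaababaabbaaa$baababa
  sorted[6] = aababaaabaababaabbaaa$b
  sorted[7] = aababaabbaaa$baababaaab
  sorted[8] = aabbaaa$baababaaabaabab
  sorted[9] = abaaabaababaabbaaa$baab
  sorted[10] = abaababaabbaaa$baababaa
  sorted[11] = abaabbaaa$baababaaabaab
  sorted[12] = ababaaabaababaabbaaa$ba
  sorted[13] = ababaabbaaa$baababaaaba
  sorted[14] = abbaaa$baababaaabaababa
  sorted[15] = baaa$baababaaabaababaab
  sorted[16] = baaabaababaabbaaa$baaba
  sorted[17] = baababaaabaababaabbaaa$
  sorted[18] = baababaabbaaa$baababaaa
  sorted[19] = baabbaaa$baababaaabaaba
  sorted[20] = babaaabaababaabbaaa$baa
  sorted[21] = babaabbaaa$baababaaabaa
  sorted[22] = bbaaa$baababaaabaababaa
sorted[6] = aababaaabaababaabbaaa$b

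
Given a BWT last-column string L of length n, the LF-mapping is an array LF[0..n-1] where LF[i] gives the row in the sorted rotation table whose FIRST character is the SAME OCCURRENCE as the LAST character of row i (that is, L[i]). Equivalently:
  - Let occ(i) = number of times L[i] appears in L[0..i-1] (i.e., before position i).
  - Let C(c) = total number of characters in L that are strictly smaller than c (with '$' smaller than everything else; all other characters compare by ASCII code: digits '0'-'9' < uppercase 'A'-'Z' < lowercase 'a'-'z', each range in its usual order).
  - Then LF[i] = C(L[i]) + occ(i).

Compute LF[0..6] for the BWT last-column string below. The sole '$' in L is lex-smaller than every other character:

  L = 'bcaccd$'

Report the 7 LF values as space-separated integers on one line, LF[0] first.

Char counts: '$':1, 'a':1, 'b':1, 'c':3, 'd':1
C (first-col start): C('$')=0, C('a')=1, C('b')=2, C('c')=3, C('d')=6
L[0]='b': occ=0, LF[0]=C('b')+0=2+0=2
L[1]='c': occ=0, LF[1]=C('c')+0=3+0=3
L[2]='a': occ=0, LF[2]=C('a')+0=1+0=1
L[3]='c': occ=1, LF[3]=C('c')+1=3+1=4
L[4]='c': occ=2, LF[4]=C('c')+2=3+2=5
L[5]='d': occ=0, LF[5]=C('d')+0=6+0=6
L[6]='$': occ=0, LF[6]=C('$')+0=0+0=0

Answer: 2 3 1 4 5 6 0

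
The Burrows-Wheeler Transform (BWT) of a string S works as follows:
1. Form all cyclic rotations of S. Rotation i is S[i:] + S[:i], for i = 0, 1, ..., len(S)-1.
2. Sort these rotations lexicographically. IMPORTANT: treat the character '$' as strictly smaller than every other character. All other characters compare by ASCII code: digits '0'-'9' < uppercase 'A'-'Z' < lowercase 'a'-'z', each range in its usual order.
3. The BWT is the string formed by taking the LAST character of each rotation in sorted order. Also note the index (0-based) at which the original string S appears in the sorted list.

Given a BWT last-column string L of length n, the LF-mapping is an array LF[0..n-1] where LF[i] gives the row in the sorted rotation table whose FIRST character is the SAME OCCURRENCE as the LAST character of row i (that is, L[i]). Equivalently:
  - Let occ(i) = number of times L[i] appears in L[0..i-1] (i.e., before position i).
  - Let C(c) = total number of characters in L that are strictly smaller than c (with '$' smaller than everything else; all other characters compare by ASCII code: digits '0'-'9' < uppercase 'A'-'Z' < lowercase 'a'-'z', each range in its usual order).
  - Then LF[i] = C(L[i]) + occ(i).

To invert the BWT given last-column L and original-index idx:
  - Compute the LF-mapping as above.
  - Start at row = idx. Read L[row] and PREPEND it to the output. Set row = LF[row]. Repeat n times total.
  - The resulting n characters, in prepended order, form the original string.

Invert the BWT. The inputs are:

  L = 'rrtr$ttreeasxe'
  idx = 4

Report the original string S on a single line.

Answer: extraterrestr$

Derivation:
LF mapping: 5 6 10 7 0 11 12 8 2 3 1 9 13 4
Walk LF starting at row 4, prepending L[row]:
  step 1: row=4, L[4]='$', prepend. Next row=LF[4]=0
  step 2: row=0, L[0]='r', prepend. Next row=LF[0]=5
  step 3: row=5, L[5]='t', prepend. Next row=LF[5]=11
  step 4: row=11, L[11]='s', prepend. Next row=LF[11]=9
  step 5: row=9, L[9]='e', prepend. Next row=LF[9]=3
  step 6: row=3, L[3]='r', prepend. Next row=LF[3]=7
  step 7: row=7, L[7]='r', prepend. Next row=LF[7]=8
  step 8: row=8, L[8]='e', prepend. Next row=LF[8]=2
  step 9: row=2, L[2]='t', prepend. Next row=LF[2]=10
  step 10: row=10, L[10]='a', prepend. Next row=LF[10]=1
  step 11: row=1, L[1]='r', prepend. Next row=LF[1]=6
  step 12: row=6, L[6]='t', prepend. Next row=LF[6]=12
  step 13: row=12, L[12]='x', prepend. Next row=LF[12]=13
  step 14: row=13, L[13]='e', prepend. Next row=LF[13]=4
Reversed output: extraterrestr$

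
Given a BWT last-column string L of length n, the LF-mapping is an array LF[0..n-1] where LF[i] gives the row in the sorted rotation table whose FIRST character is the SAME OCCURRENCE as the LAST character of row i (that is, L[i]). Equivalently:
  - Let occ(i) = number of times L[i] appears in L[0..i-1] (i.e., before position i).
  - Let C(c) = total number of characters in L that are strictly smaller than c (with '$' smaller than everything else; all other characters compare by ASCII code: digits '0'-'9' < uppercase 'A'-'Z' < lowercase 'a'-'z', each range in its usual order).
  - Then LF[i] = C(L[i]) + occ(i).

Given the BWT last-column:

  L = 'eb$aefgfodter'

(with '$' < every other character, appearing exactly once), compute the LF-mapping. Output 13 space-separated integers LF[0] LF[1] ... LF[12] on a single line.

Char counts: '$':1, 'a':1, 'b':1, 'd':1, 'e':3, 'f':2, 'g':1, 'o':1, 'r':1, 't':1
C (first-col start): C('$')=0, C('a')=1, C('b')=2, C('d')=3, C('e')=4, C('f')=7, C('g')=9, C('o')=10, C('r')=11, C('t')=12
L[0]='e': occ=0, LF[0]=C('e')+0=4+0=4
L[1]='b': occ=0, LF[1]=C('b')+0=2+0=2
L[2]='$': occ=0, LF[2]=C('$')+0=0+0=0
L[3]='a': occ=0, LF[3]=C('a')+0=1+0=1
L[4]='e': occ=1, LF[4]=C('e')+1=4+1=5
L[5]='f': occ=0, LF[5]=C('f')+0=7+0=7
L[6]='g': occ=0, LF[6]=C('g')+0=9+0=9
L[7]='f': occ=1, LF[7]=C('f')+1=7+1=8
L[8]='o': occ=0, LF[8]=C('o')+0=10+0=10
L[9]='d': occ=0, LF[9]=C('d')+0=3+0=3
L[10]='t': occ=0, LF[10]=C('t')+0=12+0=12
L[11]='e': occ=2, LF[11]=C('e')+2=4+2=6
L[12]='r': occ=0, LF[12]=C('r')+0=11+0=11

Answer: 4 2 0 1 5 7 9 8 10 3 12 6 11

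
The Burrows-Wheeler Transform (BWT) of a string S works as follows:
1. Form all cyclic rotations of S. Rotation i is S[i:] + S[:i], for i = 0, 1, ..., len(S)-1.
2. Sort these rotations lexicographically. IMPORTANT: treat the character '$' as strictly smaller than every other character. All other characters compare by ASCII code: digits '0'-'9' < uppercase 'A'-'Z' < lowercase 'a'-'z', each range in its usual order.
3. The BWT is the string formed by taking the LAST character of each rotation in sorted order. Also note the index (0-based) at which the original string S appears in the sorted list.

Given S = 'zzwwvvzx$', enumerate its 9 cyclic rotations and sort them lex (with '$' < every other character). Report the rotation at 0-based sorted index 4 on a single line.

Answer: wwvvzx$zz

Derivation:
All 9 rotations (rotation i = S[i:]+S[:i]):
  rot[0] = zzwwvvzx$
  rot[1] = zwwvvzx$z
  rot[2] = wwvvzx$zz
  rot[3] = wvvzx$zzw
  rot[4] = vvzx$zzww
  rot[5] = vzx$zzwwv
  rot[6] = zx$zzwwvv
  rot[7] = x$zzwwvvz
  rot[8] = $zzwwvvzx
Sorted (with $ < everything):
  sorted[0] = $zzwwvvzx
  sorted[1] = vvzx$zzww
  sorted[2] = vzx$zzwwv
  sorted[3] = wvvzx$zzw
  sorted[4] = wwvvzx$zz
  sorted[5] = x$zzwwvvz
  sorted[6] = zwwvvzx$z
  sorted[7] = zx$zzwwvv
  sorted[8] = zzwwvvzx$
sorted[4] = wwvvzx$zz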